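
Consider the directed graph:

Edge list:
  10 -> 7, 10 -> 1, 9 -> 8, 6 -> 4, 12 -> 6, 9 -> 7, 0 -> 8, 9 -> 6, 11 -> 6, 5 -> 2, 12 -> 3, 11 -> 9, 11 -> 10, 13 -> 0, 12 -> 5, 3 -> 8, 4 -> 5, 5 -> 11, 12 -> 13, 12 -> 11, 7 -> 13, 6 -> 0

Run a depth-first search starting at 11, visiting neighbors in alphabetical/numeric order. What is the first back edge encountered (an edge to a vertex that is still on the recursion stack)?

5->11

DFS from 11 (visiting neighbors in alphabetical/numeric order); mark gray on enter, black on exit:
11 gray
  6 gray
    0 gray
      8 gray
      8 black
    0 black
    4 gray
      5 gray
        2 gray
        2 black
        5→11: 11 is gray → back edge
First back edge: 5 → 11.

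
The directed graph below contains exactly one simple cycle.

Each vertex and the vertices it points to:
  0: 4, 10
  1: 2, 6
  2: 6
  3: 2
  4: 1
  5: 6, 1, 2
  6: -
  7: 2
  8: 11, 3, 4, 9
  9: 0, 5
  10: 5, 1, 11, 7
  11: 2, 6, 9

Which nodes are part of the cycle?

DFS with gray/black marking from 9:
9 gray
  0 gray
    4 gray
      1 gray
        2 gray
          6 gray
          6 black
        2 black
        1→6: 6 black — skip
      1 black
    4 black
    10 gray
      5 gray
        5→6: 6 black — skip
        5→1: 1 black — skip
        5→2: 2 black — skip
      5 black
      10→1: 1 black — skip
      11 gray
        11→2: 2 black — skip
        11→6: 6 black — skip
        11→9: 9 is gray → back edge
Back edge closes the cycle 9 → 0 → 10 → 11 → 9; its vertices are {0, 9, 10, 11}.

0, 9, 10, 11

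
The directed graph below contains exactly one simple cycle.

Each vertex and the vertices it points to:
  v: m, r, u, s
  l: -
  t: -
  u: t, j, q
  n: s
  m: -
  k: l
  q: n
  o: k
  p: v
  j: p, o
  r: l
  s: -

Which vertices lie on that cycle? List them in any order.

j, p, u, v

DFS with gray/black marking from v:
v gray
  m gray
  m black
  r gray
    l gray
    l black
  r black
  u gray
    t gray
    t black
    j gray
      p gray
        p→v: v is gray → back edge
Back edge closes the cycle v → u → j → p → v; its vertices are {j, p, u, v}.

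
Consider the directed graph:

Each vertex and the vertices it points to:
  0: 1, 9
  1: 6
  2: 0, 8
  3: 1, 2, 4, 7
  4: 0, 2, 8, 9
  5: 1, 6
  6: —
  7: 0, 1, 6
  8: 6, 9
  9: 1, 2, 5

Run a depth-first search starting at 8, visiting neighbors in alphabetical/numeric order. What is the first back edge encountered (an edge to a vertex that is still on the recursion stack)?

0->9

DFS from 8 (visiting neighbors in alphabetical/numeric order); mark gray on enter, black on exit:
8 gray
  6 gray
  6 black
  9 gray
    1 gray
      1→6: 6 black — skip
    1 black
    2 gray
      0 gray
        0→1: 1 black — skip
        0→9: 9 is gray → back edge
First back edge: 0 → 9.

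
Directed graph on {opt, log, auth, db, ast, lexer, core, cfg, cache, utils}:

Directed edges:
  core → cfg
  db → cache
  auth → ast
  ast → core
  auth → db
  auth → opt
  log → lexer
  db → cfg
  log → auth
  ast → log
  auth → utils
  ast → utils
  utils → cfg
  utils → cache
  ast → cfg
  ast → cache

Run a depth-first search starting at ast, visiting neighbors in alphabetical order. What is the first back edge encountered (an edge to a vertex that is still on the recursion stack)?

auth->ast

DFS from ast (visiting neighbors in alphabetical order); mark gray on enter, black on exit:
ast gray
  cache gray
  cache black
  cfg gray
  cfg black
  core gray
    core→cfg: cfg black — skip
  core black
  log gray
    auth gray
      auth→ast: ast is gray → back edge
First back edge: auth → ast.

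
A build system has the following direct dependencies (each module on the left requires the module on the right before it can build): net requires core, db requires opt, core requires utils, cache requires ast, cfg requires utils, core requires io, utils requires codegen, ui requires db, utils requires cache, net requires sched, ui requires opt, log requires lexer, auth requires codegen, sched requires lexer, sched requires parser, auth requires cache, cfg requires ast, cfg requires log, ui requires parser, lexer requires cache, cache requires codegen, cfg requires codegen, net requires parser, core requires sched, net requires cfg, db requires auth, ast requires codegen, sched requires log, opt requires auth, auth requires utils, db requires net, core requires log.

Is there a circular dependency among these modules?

DFS with white/gray/black marking, starting from lexer:
lexer gray
  cache gray
    codegen gray
    codegen black
    ast gray
      ast→codegen: codegen black — skip
    ast black
  cache black
lexer black
net gray
  parser gray
  parser black
  sched gray
    sched→parser: parser black — skip
    sched→lexer: lexer black — skip
    log gray
      log→lexer: lexer black — skip
    log black
  sched black
  cfg gray
    cfg→ast: ast black — skip
    cfg→codegen: codegen black — skip
    cfg→log: log black — skip
    utils gray
      utils→cache: cache black — skip
      utils→codegen: codegen black — skip
    utils black
  cfg black
  core gray
    core→utils: utils black — skip
    core→log: log black — skip
    io gray
    io black
    core→sched: sched black — skip
  core black
net black
ui gray
  ui→parser: parser black — skip
  db gray
    opt gray
      auth gray
        auth→cache: cache black — skip
        auth→codegen: codegen black — skip
        auth→utils: utils black — skip
      auth black
    opt black
    db→net: net black — skip
    db→auth: auth black — skip
  db black
  ui→opt: opt black — skip
ui black
Every edge goes to a white or black vertex — no back edge, so the graph is acyclic.

No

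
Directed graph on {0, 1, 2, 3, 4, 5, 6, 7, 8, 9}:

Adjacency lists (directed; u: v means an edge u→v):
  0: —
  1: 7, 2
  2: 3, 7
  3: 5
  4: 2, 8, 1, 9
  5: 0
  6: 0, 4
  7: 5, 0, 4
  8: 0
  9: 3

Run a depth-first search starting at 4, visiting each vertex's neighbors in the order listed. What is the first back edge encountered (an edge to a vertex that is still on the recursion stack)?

7→4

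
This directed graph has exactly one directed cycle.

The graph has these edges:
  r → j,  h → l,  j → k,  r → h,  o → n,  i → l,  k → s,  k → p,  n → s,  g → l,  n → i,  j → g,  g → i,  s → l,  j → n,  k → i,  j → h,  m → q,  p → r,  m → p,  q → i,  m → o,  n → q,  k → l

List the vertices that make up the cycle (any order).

j, k, p, r

DFS with gray/black marking from p:
p gray
  r gray
    j gray
      h gray
        l gray
        l black
      h black
      k gray
        k→p: p is gray → back edge
Back edge closes the cycle p → r → j → k → p; its vertices are {j, k, p, r}.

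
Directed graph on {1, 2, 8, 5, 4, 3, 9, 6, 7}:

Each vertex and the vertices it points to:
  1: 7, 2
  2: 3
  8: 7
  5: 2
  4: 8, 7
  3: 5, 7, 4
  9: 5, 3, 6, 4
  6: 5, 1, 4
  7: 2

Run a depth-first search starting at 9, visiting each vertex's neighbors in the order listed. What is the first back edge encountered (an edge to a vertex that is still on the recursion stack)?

3->5

DFS from 9 (visiting each vertex's neighbors in the order listed); mark gray on enter, black on exit:
9 gray
  5 gray
    2 gray
      3 gray
        3→5: 5 is gray → back edge
First back edge: 3 → 5.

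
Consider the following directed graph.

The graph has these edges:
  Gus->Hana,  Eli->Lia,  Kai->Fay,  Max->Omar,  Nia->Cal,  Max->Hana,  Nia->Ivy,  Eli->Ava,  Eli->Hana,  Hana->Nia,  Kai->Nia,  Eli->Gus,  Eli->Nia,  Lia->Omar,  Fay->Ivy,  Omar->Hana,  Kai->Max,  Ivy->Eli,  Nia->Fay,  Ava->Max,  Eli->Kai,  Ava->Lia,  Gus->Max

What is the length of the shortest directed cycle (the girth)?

For each vertex v, BFS finds the shortest path from v back to v.
The shortest such closed walk is Eli → Nia → Ivy → Eli, length 3.

3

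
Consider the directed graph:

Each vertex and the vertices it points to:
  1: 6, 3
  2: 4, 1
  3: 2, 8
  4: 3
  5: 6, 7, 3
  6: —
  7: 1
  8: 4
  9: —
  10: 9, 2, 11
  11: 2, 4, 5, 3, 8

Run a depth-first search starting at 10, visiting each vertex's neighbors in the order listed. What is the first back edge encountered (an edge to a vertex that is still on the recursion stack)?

3->2

DFS from 10 (visiting each vertex's neighbors in the order listed); mark gray on enter, black on exit:
10 gray
  9 gray
  9 black
  2 gray
    4 gray
      3 gray
        3→2: 2 is gray → back edge
First back edge: 3 → 2.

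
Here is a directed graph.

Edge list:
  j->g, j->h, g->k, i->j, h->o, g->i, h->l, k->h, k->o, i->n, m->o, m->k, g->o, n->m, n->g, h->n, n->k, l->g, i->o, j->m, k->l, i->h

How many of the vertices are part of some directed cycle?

A vertex is on a directed cycle iff it belongs to a strongly connected component of size ≥ 2 (or has a self-loop).
The vertices on cycles are {g, h, i, j, k, l, m, n} — 8 in total.

8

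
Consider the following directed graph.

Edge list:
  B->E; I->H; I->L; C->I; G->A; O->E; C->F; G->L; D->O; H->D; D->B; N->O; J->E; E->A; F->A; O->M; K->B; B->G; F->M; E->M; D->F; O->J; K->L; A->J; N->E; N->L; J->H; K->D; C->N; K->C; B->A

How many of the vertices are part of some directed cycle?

A vertex is on a directed cycle iff it belongs to a strongly connected component of size ≥ 2 (or has a self-loop).
The vertices on cycles are {A, B, D, E, F, G, H, J, O} — 9 in total.

9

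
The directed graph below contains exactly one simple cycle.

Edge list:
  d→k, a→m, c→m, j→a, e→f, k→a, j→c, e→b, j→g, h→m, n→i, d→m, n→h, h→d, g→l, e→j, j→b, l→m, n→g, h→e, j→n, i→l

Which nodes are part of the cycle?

DFS with gray/black marking from j:
j gray
  b gray
  b black
  a gray
    m gray
    m black
  a black
  g gray
    l gray
      l→m: m black — skip
    l black
  g black
  n gray
    h gray
      h→m: m black — skip
      e gray
        e→b: b black — skip
        e→j: j is gray → back edge
Back edge closes the cycle j → n → h → e → j; its vertices are {e, h, j, n}.

e, h, j, n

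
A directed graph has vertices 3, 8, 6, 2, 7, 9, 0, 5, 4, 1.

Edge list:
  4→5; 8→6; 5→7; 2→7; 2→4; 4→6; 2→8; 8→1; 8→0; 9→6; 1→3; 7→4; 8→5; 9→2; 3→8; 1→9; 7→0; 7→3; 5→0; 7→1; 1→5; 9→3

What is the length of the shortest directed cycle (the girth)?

3

For each vertex v, BFS finds the shortest path from v back to v.
The shortest such closed walk is 8 → 1 → 3 → 8, length 3.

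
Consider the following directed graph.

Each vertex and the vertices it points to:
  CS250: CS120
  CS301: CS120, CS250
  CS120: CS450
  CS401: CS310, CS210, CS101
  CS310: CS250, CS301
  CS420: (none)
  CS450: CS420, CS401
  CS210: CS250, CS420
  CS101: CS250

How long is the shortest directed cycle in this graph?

5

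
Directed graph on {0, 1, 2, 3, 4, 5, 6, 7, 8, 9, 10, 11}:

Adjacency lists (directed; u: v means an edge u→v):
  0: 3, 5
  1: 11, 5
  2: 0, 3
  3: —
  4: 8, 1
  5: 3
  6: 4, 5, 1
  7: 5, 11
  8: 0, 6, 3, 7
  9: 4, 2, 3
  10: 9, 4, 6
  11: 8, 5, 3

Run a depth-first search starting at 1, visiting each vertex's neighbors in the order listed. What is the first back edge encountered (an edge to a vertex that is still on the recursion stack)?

4->8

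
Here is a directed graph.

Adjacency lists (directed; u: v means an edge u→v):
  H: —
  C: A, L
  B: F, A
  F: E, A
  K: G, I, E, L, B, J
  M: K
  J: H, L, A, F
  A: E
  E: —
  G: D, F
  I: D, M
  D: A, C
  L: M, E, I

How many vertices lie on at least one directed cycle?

8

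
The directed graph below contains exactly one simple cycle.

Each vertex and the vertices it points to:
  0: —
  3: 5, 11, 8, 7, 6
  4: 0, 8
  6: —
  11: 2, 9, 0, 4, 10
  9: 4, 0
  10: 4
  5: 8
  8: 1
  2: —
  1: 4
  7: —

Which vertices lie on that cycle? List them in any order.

1, 4, 8

DFS with gray/black marking from 8:
8 gray
  1 gray
    4 gray
      0 gray
      0 black
      4→8: 8 is gray → back edge
Back edge closes the cycle 8 → 1 → 4 → 8; its vertices are {1, 4, 8}.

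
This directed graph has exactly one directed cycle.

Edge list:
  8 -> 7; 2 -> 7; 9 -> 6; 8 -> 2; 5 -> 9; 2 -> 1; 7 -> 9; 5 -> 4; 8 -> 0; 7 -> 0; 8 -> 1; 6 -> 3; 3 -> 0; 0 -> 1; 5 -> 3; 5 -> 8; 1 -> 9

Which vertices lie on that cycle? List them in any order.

0, 1, 3, 6, 9

DFS with gray/black marking from 3:
3 gray
  0 gray
    1 gray
      9 gray
        6 gray
          6→3: 3 is gray → back edge
Back edge closes the cycle 3 → 0 → 1 → 9 → 6 → 3; its vertices are {0, 1, 3, 6, 9}.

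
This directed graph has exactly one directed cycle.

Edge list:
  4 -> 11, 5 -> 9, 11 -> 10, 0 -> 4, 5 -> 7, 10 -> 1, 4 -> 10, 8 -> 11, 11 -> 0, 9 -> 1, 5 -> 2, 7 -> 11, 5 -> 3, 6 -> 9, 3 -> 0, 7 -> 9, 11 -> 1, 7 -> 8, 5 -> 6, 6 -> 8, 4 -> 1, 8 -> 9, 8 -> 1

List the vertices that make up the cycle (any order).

DFS with gray/black marking from 0:
0 gray
  4 gray
    1 gray
    1 black
    11 gray
      10 gray
        10→1: 1 black — skip
      10 black
      11→0: 0 is gray → back edge
Back edge closes the cycle 0 → 4 → 11 → 0; its vertices are {0, 4, 11}.

0, 4, 11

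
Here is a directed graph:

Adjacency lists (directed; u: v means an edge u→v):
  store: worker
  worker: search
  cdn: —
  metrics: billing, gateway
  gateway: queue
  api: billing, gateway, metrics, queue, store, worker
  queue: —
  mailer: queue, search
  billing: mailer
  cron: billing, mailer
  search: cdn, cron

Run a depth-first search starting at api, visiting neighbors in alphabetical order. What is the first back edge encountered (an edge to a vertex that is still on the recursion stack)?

DFS from api (visiting neighbors in alphabetical order); mark gray on enter, black on exit:
api gray
  billing gray
    mailer gray
      queue gray
      queue black
      search gray
        cdn gray
        cdn black
        cron gray
          cron→billing: billing is gray → back edge
First back edge: cron → billing.

cron->billing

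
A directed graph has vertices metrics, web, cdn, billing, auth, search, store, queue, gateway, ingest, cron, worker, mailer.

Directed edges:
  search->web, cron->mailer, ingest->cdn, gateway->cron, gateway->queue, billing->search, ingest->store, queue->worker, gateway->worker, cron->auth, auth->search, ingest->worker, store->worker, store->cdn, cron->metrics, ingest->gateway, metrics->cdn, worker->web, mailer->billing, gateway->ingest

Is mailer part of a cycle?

No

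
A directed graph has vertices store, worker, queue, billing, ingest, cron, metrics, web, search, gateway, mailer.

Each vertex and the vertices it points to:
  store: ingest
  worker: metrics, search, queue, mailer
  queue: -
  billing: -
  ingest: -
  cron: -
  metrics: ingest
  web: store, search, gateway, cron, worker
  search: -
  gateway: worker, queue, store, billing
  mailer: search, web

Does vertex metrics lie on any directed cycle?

metrics lies on a cycle iff there is a path from metrics back to itself.
Exploring from metrics, it never reaches itself; equivalently, its strongly connected component is a singleton.

No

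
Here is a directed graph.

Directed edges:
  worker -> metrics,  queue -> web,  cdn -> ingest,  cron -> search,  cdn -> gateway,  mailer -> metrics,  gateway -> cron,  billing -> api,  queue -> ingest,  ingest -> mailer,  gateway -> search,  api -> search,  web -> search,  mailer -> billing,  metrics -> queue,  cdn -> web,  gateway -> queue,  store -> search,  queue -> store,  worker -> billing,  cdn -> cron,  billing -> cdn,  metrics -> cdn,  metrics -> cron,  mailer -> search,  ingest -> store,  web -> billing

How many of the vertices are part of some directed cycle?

8

A vertex is on a directed cycle iff it belongs to a strongly connected component of size ≥ 2 (or has a self-loop).
The vertices on cycles are {cdn, web, queue, ingest, mailer, billing, gateway, metrics} — 8 in total.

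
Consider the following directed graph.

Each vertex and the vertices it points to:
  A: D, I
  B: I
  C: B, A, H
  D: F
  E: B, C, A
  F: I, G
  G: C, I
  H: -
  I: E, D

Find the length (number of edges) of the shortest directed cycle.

3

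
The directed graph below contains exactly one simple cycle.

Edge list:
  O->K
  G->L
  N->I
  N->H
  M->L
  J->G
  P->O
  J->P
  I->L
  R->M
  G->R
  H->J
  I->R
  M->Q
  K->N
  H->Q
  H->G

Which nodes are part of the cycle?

H, J, K, N, O, P

DFS with gray/black marking from K:
K gray
  N gray
    H gray
      J gray
        G gray
          R gray
            M gray
              L gray
              L black
              Q gray
              Q black
            M black
          R black
          G→L: L black — skip
        G black
        P gray
          O gray
            O→K: K is gray → back edge
Back edge closes the cycle K → N → H → J → P → O → K; its vertices are {H, J, K, N, O, P}.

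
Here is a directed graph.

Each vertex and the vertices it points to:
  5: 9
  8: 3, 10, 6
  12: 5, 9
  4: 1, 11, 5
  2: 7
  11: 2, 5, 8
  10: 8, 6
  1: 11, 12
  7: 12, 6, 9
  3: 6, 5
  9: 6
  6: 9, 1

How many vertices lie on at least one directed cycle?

A vertex is on a directed cycle iff it belongs to a strongly connected component of size ≥ 2 (or has a self-loop).
The vertices on cycles are {1, 2, 3, 5, 6, 7, 8, 9, 10, 11, 12} — 11 in total.

11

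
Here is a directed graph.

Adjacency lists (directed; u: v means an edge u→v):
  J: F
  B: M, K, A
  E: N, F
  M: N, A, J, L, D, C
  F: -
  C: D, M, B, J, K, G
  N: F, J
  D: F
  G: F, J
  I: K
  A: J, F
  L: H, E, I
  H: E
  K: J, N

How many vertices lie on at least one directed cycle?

3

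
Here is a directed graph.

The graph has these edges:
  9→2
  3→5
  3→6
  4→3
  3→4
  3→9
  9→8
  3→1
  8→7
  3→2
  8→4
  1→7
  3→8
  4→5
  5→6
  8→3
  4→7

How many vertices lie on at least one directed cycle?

A vertex is on a directed cycle iff it belongs to a strongly connected component of size ≥ 2 (or has a self-loop).
The vertices on cycles are {3, 4, 8, 9} — 4 in total.

4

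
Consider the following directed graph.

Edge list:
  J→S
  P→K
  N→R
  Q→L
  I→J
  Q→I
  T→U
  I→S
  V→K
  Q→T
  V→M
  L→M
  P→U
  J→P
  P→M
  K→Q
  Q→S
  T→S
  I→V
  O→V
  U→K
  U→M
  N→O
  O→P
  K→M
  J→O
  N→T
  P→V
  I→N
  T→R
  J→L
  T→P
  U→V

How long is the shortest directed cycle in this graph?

4

For each vertex v, BFS finds the shortest path from v back to v.
The shortest such closed walk is Q → T → U → K → Q, length 4.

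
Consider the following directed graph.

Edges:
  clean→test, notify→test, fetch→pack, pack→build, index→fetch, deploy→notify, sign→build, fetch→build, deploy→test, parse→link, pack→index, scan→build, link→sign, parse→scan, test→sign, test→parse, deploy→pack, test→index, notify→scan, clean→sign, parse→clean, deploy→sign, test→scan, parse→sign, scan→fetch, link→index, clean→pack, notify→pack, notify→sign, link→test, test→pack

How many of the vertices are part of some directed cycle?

A vertex is on a directed cycle iff it belongs to a strongly connected component of size ≥ 2 (or has a self-loop).
The vertices on cycles are {link, pack, test, clean, fetch, index, parse} — 7 in total.

7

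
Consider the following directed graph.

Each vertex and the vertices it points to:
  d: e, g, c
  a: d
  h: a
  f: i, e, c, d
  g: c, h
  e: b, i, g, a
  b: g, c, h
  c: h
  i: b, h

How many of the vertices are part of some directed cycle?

8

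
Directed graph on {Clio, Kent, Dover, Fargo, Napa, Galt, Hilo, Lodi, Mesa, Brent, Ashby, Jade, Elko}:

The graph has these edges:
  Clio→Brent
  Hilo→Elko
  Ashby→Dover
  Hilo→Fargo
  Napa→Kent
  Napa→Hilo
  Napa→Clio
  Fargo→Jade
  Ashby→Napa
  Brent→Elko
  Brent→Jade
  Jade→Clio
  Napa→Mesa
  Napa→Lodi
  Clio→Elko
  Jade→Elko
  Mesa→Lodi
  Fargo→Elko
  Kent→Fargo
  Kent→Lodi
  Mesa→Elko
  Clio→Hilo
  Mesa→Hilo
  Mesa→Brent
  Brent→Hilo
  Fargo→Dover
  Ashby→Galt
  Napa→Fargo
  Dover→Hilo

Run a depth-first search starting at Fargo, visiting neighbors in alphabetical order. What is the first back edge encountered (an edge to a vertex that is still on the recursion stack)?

Hilo->Fargo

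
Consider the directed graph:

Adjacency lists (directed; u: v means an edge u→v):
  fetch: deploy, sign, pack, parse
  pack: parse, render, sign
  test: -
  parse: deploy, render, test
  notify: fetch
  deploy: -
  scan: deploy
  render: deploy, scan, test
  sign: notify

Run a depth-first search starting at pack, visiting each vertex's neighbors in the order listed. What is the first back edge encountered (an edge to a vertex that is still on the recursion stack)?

fetch→sign

DFS from pack (visiting each vertex's neighbors in the order listed); mark gray on enter, black on exit:
pack gray
  parse gray
    deploy gray
    deploy black
    render gray
      render→deploy: deploy black — skip
      scan gray
        scan→deploy: deploy black — skip
      scan black
      test gray
      test black
    render black
    parse→test: test black — skip
  parse black
  pack→render: render black — skip
  sign gray
    notify gray
      fetch gray
        fetch→deploy: deploy black — skip
        fetch→sign: sign is gray → back edge
First back edge: fetch → sign.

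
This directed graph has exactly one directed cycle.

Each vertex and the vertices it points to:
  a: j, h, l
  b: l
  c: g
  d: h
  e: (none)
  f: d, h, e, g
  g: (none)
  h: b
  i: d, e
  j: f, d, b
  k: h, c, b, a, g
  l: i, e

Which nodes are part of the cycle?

b, d, h, i, l

DFS with gray/black marking from l:
l gray
  i gray
    d gray
      h gray
        b gray
          b→l: l is gray → back edge
Back edge closes the cycle l → i → d → h → b → l; its vertices are {b, d, h, i, l}.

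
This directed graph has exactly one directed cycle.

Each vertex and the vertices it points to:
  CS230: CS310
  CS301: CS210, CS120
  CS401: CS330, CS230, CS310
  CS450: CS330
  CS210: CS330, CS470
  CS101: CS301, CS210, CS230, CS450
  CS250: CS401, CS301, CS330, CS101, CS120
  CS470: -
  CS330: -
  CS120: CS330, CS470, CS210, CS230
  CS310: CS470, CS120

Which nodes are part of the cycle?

DFS with gray/black marking from CS230:
CS230 gray
  CS310 gray
    CS470 gray
    CS470 black
    CS120 gray
      CS330 gray
      CS330 black
      CS120→CS470: CS470 black — skip
      CS210 gray
        CS210→CS330: CS330 black — skip
        CS210→CS470: CS470 black — skip
      CS210 black
      CS120→CS230: CS230 is gray → back edge
Back edge closes the cycle CS230 → CS310 → CS120 → CS230; its vertices are {CS120, CS230, CS310}.

CS120, CS230, CS310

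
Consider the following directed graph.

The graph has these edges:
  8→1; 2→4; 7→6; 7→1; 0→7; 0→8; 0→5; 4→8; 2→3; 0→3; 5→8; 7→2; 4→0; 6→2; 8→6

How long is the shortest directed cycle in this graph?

4

For each vertex v, BFS finds the shortest path from v back to v.
The shortest such closed walk is 2 → 4 → 8 → 6 → 2, length 4.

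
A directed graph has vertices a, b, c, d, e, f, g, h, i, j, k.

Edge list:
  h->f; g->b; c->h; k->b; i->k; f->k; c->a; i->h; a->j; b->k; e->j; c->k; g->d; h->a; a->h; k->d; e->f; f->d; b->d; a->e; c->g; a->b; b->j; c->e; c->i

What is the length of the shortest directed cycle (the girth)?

2

For each vertex v, BFS finds the shortest path from v back to v.
The shortest such closed walk is a → h → a, length 2.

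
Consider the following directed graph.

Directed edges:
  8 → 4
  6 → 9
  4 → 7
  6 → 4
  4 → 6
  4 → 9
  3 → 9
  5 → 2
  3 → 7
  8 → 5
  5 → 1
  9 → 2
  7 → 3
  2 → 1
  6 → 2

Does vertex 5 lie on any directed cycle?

No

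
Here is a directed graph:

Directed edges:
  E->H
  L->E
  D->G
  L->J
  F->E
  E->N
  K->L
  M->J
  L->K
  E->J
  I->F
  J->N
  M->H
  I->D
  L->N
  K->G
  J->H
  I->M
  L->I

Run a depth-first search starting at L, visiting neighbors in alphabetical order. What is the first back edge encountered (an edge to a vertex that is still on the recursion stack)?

K->L

DFS from L (visiting neighbors in alphabetical order); mark gray on enter, black on exit:
L gray
  E gray
    H gray
    H black
    J gray
      J→H: H black — skip
      N gray
      N black
    J black
    E→N: N black — skip
  E black
  I gray
    D gray
      G gray
      G black
    D black
    F gray
      F→E: E black — skip
    F black
    M gray
      M→H: H black — skip
      M→J: J black — skip
    M black
  I black
  L→J: J black — skip
  K gray
    K→G: G black — skip
    K→L: L is gray → back edge
First back edge: K → L.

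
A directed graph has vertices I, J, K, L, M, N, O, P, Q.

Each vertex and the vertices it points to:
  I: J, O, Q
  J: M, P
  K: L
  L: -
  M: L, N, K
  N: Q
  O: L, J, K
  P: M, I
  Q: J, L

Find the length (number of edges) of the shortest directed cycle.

For each vertex v, BFS finds the shortest path from v back to v.
The shortest such closed walk is J → P → I → J, length 3.

3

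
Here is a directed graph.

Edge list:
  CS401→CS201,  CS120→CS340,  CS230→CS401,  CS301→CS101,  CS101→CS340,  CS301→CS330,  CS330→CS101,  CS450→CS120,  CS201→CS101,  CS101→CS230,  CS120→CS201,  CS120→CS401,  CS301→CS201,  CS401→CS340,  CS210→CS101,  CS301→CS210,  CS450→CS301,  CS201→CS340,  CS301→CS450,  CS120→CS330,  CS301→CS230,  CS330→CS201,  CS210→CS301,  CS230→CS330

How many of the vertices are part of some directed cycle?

A vertex is on a directed cycle iff it belongs to a strongly connected component of size ≥ 2 (or has a self-loop).
The vertices on cycles are {CS101, CS201, CS210, CS230, CS301, CS330, CS401, CS450} — 8 in total.

8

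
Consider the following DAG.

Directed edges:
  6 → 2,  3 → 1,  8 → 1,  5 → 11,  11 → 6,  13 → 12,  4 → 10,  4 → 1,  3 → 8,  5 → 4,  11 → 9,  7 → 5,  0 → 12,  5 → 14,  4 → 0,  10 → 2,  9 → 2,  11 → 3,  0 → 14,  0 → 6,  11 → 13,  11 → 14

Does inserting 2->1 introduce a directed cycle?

No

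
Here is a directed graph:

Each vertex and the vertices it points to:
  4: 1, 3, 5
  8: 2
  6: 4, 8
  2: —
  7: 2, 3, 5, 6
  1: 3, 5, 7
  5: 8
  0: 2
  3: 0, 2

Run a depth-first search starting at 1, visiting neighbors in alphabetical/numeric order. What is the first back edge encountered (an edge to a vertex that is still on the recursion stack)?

DFS from 1 (visiting neighbors in alphabetical/numeric order); mark gray on enter, black on exit:
1 gray
  3 gray
    0 gray
      2 gray
      2 black
    0 black
    3→2: 2 black — skip
  3 black
  5 gray
    8 gray
      8→2: 2 black — skip
    8 black
  5 black
  7 gray
    7→2: 2 black — skip
    7→3: 3 black — skip
    7→5: 5 black — skip
    6 gray
      4 gray
        4→1: 1 is gray → back edge
First back edge: 4 → 1.

4->1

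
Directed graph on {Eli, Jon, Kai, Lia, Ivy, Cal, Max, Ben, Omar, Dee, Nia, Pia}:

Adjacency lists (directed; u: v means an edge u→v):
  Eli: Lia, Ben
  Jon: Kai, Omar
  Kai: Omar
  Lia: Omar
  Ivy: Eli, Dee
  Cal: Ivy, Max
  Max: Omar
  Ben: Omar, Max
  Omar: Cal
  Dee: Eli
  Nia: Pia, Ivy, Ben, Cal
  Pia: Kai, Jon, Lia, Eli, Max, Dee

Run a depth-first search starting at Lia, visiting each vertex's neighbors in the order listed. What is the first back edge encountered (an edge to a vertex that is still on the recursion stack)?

Eli→Lia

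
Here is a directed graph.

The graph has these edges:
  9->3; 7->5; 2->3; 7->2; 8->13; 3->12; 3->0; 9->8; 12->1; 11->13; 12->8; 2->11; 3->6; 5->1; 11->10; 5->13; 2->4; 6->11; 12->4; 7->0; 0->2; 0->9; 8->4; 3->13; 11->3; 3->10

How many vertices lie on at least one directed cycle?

A vertex is on a directed cycle iff it belongs to a strongly connected component of size ≥ 2 (or has a self-loop).
The vertices on cycles are {0, 2, 3, 6, 9, 11} — 6 in total.

6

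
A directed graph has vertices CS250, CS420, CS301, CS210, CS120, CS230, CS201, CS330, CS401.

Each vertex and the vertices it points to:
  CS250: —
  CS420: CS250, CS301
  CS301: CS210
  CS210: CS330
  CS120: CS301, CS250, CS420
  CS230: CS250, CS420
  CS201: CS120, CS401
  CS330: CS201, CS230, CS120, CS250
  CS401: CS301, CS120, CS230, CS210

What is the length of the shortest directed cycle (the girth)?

4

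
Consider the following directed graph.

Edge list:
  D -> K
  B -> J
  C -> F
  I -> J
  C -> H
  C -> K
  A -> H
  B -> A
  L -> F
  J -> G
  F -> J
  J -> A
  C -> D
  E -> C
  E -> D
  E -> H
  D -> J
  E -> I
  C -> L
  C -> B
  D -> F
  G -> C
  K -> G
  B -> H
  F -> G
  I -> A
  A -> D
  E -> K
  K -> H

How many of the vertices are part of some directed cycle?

9

A vertex is on a directed cycle iff it belongs to a strongly connected component of size ≥ 2 (or has a self-loop).
The vertices on cycles are {A, B, C, D, F, G, J, K, L} — 9 in total.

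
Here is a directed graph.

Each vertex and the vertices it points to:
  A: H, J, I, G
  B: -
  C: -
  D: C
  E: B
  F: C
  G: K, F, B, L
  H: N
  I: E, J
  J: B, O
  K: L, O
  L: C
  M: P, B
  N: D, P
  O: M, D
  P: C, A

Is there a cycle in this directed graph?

DFS with white/gray/black marking, starting from L:
L gray
  C gray
  C black
L black
A gray
  H gray
    N gray
      D gray
        D→C: C black — skip
      D black
      P gray
        P→C: C black — skip
        P→A: A is gray → back edge
Back edge found, so a cycle exists: A → H → N → P → A.

Yes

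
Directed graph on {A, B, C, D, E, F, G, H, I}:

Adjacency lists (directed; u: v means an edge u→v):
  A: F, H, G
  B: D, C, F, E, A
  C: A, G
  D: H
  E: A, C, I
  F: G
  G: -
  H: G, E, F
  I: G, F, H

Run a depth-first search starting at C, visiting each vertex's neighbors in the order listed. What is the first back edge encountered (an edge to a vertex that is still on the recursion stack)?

E->A

DFS from C (visiting each vertex's neighbors in the order listed); mark gray on enter, black on exit:
C gray
  A gray
    F gray
      G gray
      G black
    F black
    H gray
      H→G: G black — skip
      E gray
        E→A: A is gray → back edge
First back edge: E → A.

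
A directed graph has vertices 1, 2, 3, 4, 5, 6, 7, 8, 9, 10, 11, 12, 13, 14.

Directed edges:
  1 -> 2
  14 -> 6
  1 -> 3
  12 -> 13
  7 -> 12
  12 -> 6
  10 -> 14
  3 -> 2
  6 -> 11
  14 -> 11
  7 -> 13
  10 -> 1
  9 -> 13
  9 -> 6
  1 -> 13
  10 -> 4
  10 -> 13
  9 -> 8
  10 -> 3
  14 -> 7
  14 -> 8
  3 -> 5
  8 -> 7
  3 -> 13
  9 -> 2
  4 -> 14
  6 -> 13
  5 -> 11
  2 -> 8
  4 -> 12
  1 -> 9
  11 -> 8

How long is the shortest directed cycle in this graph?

5

For each vertex v, BFS finds the shortest path from v back to v.
The shortest such closed walk is 7 → 12 → 6 → 11 → 8 → 7, length 5.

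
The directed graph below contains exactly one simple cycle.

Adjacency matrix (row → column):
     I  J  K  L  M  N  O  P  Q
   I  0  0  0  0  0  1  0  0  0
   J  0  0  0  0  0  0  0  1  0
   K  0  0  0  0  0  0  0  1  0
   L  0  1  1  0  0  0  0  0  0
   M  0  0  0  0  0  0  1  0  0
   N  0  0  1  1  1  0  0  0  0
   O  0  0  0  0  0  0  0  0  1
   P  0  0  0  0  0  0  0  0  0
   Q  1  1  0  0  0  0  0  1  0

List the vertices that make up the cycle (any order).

I, M, N, O, Q

DFS with gray/black marking from Q:
Q gray
  P gray
  P black
  J gray
    J→P: P black — skip
  J black
  I gray
    N gray
      K gray
        K→P: P black — skip
      K black
      L gray
        L→K: K black — skip
        L→J: J black — skip
      L black
      M gray
        O gray
          O→Q: Q is gray → back edge
Back edge closes the cycle Q → I → N → M → O → Q; its vertices are {I, M, N, O, Q}.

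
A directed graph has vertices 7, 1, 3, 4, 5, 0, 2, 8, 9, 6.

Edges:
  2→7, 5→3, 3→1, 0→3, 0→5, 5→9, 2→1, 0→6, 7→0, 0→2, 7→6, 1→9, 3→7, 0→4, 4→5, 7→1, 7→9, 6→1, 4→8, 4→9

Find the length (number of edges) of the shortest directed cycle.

For each vertex v, BFS finds the shortest path from v back to v.
The shortest such closed walk is 7 → 0 → 2 → 7, length 3.

3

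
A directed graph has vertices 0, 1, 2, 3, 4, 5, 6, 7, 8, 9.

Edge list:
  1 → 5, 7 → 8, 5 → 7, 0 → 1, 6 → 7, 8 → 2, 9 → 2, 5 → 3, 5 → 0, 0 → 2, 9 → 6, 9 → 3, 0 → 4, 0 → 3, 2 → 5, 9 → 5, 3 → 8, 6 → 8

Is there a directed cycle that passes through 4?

4 lies on a cycle iff there is a path from 4 back to itself.
Exploring from 4, it never reaches itself; equivalently, its strongly connected component is a singleton.

No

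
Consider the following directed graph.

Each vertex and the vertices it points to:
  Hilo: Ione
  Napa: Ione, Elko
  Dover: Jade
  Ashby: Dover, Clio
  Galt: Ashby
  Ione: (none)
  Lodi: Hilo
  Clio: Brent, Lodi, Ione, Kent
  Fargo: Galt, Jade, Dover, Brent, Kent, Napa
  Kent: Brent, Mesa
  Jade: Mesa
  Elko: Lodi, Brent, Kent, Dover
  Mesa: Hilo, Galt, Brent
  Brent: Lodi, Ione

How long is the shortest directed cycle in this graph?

For each vertex v, BFS finds the shortest path from v back to v.
The shortest such closed walk is Galt → Ashby → Clio → Kent → Mesa → Galt, length 5.

5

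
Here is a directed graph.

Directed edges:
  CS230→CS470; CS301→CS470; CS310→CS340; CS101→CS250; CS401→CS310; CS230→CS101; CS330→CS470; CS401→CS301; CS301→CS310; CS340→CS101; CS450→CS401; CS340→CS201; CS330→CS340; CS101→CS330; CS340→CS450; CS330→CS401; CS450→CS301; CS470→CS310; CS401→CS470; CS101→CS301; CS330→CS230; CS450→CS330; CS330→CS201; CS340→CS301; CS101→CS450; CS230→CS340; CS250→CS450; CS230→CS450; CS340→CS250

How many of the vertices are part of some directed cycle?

A vertex is on a directed cycle iff it belongs to a strongly connected component of size ≥ 2 (or has a self-loop).
The vertices on cycles are {CS101, CS230, CS250, CS301, CS310, CS330, CS340, CS401, CS450, CS470} — 10 in total.

10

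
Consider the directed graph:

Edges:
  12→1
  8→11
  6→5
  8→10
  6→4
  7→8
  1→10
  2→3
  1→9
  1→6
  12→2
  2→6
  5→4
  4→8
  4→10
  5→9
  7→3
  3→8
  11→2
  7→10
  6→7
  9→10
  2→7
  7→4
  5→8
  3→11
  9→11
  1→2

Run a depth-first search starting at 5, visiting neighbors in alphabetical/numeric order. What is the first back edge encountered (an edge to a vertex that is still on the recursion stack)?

DFS from 5 (visiting neighbors in alphabetical/numeric order); mark gray on enter, black on exit:
5 gray
  4 gray
    8 gray
      10 gray
      10 black
      11 gray
        2 gray
          3 gray
            3→8: 8 is gray → back edge
First back edge: 3 → 8.

3->8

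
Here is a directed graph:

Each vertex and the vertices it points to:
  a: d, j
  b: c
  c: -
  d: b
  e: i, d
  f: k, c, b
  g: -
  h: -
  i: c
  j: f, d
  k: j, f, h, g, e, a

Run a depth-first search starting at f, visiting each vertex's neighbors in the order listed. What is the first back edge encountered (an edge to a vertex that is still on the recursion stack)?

j->f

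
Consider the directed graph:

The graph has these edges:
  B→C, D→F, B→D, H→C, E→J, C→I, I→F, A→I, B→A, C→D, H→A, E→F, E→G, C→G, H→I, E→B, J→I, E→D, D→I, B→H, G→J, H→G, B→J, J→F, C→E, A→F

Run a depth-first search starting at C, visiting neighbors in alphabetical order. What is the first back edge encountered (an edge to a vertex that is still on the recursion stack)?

B->C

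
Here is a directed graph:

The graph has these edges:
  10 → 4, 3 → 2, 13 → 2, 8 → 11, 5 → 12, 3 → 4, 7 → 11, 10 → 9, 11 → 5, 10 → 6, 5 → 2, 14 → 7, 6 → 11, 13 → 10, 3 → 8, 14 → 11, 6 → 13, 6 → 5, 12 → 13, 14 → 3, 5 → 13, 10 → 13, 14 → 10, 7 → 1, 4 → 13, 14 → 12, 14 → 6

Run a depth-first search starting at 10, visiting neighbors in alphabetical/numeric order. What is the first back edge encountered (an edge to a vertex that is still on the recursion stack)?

13→10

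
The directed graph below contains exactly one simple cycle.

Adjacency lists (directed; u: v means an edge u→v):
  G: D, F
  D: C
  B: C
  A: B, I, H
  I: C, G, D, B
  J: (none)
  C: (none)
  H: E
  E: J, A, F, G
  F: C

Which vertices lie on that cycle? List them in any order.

A, E, H

DFS with gray/black marking from E:
E gray
  J gray
  J black
  A gray
    B gray
      C gray
      C black
    B black
    I gray
      I→C: C black — skip
      G gray
        D gray
          D→C: C black — skip
        D black
        F gray
          F→C: C black — skip
        F black
      G black
      I→D: D black — skip
      I→B: B black — skip
    I black
    H gray
      H→E: E is gray → back edge
Back edge closes the cycle E → A → H → E; its vertices are {A, E, H}.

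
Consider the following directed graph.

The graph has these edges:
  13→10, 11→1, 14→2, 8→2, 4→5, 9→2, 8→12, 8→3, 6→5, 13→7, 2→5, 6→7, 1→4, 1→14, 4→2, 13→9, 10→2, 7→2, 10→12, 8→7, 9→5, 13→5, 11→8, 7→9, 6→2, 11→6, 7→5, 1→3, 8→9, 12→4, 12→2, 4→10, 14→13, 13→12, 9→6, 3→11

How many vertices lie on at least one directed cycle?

A vertex is on a directed cycle iff it belongs to a strongly connected component of size ≥ 2 (or has a self-loop).
The vertices on cycles are {1, 3, 4, 6, 7, 8, 9, 10, 11, 12} — 10 in total.

10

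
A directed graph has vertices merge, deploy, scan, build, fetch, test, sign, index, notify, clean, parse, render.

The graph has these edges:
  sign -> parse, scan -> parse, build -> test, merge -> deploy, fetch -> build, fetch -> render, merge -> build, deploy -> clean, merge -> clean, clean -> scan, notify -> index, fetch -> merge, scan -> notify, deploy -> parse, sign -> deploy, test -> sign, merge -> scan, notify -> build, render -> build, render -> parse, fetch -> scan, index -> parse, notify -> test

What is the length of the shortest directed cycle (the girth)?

For each vertex v, BFS finds the shortest path from v back to v.
The shortest such closed walk is clean → scan → notify → test → sign → deploy → clean, length 6.

6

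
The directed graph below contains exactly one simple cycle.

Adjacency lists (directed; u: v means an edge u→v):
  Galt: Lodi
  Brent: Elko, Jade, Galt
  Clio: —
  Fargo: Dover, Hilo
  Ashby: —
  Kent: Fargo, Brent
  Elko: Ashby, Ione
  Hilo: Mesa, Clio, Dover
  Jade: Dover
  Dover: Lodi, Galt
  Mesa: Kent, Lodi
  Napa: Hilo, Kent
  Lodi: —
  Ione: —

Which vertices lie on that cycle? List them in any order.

Hilo, Kent, Mesa, Fargo

DFS with gray/black marking from Kent:
Kent gray
  Fargo gray
    Dover gray
      Lodi gray
      Lodi black
      Galt gray
        Galt→Lodi: Lodi black — skip
      Galt black
    Dover black
    Hilo gray
      Mesa gray
        Mesa→Kent: Kent is gray → back edge
Back edge closes the cycle Kent → Fargo → Hilo → Mesa → Kent; its vertices are {Hilo, Kent, Mesa, Fargo}.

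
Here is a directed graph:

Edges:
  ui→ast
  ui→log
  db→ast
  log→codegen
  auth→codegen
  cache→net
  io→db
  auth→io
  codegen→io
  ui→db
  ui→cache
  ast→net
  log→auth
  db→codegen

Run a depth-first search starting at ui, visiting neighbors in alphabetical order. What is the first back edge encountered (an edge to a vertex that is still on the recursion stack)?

DFS from ui (visiting neighbors in alphabetical order); mark gray on enter, black on exit:
ui gray
  ast gray
    net gray
    net black
  ast black
  cache gray
    cache→net: net black — skip
  cache black
  db gray
    db→ast: ast black — skip
    codegen gray
      io gray
        io→db: db is gray → back edge
First back edge: io → db.

io→db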